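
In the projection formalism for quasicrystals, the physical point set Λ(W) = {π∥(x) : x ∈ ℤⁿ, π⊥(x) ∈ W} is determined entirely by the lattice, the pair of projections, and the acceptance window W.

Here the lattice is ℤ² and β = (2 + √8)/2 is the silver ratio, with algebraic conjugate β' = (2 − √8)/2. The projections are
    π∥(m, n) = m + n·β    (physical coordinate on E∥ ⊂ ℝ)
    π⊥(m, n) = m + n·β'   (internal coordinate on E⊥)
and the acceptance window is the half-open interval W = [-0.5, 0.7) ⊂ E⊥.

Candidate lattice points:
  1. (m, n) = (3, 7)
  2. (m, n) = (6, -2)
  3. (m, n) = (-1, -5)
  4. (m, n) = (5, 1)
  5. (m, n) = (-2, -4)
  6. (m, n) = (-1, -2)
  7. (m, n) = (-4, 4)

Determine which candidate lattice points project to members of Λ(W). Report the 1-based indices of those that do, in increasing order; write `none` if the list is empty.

β' = (2−√8)/2 ≈ -0.41421.
candidate 1: (m,n)=(3,7) → π∥ = 3+7·β ≈ 19.89949, π⊥ = 3+7·β' ≈ 0.10051 ∈ [-0.5, 0.7) ⇒ IN Λ
candidate 2: (m,n)=(6,-2) → π∥ = 6-2·β ≈ 1.17157, π⊥ = 6-2·β' ≈ 6.82843 ∉ [-0.5, 0.7) ⇒ out
candidate 3: (m,n)=(-1,-5) → π∥ = -1-5·β ≈ -13.07107, π⊥ = -1-5·β' ≈ 1.07107 ∉ [-0.5, 0.7) ⇒ out
candidate 4: (m,n)=(5,1) → π∥ = 5+1·β ≈ 7.41421, π⊥ = 5+1·β' ≈ 4.58579 ∉ [-0.5, 0.7) ⇒ out
candidate 5: (m,n)=(-2,-4) → π∥ = -2-4·β ≈ -11.65685, π⊥ = -2-4·β' ≈ -0.34315 ∈ [-0.5, 0.7) ⇒ IN Λ
candidate 6: (m,n)=(-1,-2) → π∥ = -1-2·β ≈ -5.82843, π⊥ = -1-2·β' ≈ -0.17157 ∈ [-0.5, 0.7) ⇒ IN Λ
candidate 7: (m,n)=(-4,4) → π∥ = -4+4·β ≈ 5.65685, π⊥ = -4+4·β' ≈ -5.65685 ∉ [-0.5, 0.7) ⇒ out

1, 5, 6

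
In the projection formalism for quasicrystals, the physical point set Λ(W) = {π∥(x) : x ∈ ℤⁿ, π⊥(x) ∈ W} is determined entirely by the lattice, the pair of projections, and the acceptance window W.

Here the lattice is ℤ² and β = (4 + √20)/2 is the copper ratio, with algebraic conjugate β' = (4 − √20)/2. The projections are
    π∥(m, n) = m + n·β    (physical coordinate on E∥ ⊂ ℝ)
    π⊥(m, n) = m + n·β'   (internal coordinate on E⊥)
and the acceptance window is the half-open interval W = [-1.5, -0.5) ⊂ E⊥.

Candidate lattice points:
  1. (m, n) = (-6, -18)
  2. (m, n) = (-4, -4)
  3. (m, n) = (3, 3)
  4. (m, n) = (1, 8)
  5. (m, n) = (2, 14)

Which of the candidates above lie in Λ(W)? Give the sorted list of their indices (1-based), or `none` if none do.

β' = (4−√20)/2 ≈ -0.236068.
[1] lift (-6,-18): star map gives -1.750776; window check -1.5 ≤ -1.750776 < -0.5 is false → out
[2] lift (-4,-4): star map gives -3.055728; window check -1.5 ≤ -3.055728 < -0.5 is false → out
[3] lift (3,3): star map gives 2.291796; window check -1.5 ≤ 2.291796 < -0.5 is false → out
[4] lift (1,8): star map gives -0.888544; window check -1.5 ≤ -0.888544 < -0.5 is true → IN Λ
[5] lift (2,14): star map gives -1.304952; window check -1.5 ≤ -1.304952 < -0.5 is true → IN Λ

4, 5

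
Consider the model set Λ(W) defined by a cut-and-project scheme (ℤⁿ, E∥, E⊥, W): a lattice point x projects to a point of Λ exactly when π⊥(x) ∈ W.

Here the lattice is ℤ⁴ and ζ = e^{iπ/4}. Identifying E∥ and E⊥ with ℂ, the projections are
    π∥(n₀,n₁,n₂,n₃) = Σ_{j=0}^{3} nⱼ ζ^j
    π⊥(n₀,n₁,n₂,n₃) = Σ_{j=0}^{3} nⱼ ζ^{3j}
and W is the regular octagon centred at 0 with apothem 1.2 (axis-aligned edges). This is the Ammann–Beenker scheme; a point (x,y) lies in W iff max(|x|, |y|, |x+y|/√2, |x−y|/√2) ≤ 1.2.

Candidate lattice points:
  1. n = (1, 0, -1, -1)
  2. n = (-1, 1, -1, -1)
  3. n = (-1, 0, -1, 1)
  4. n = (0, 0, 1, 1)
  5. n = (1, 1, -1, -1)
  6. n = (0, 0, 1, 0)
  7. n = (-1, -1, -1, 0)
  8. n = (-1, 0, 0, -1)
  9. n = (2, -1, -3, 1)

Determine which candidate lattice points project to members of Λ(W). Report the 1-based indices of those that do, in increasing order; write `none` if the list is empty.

1, 4, 5, 6, 7

π⊥(n) = n₀ + n₁ζ³ + n₂ζ⁶ + n₃ζ⁹ where ζ = e^{iπ/4}.
candidate 1: n = (1, 0, -1, -1) → π⊥ ≈ (+0.29289, +0.29289); max(|x|,|y|,|x±y|/√2) = 0.41421 ≤ 1.2 ⇒ ∈ W
candidate 2: n = (-1, 1, -1, -1) → π⊥ ≈ (-2.41421, +1.00000); max(|x|,|y|,|x±y|/√2) = 2.41421 > 1.2 ⇒ ∉ W
candidate 3: n = (-1, 0, -1, 1) → π⊥ ≈ (-0.29289, +1.70711); max(|x|,|y|,|x±y|/√2) = 1.70711 > 1.2 ⇒ ∉ W
candidate 4: n = (0, 0, 1, 1) → π⊥ ≈ (+0.70711, -0.29289); max(|x|,|y|,|x±y|/√2) = 0.70711 ≤ 1.2 ⇒ ∈ W
candidate 5: n = (1, 1, -1, -1) → π⊥ ≈ (-0.41421, +1.00000); max(|x|,|y|,|x±y|/√2) = 1.00000 ≤ 1.2 ⇒ ∈ W
candidate 6: n = (0, 0, 1, 0) → π⊥ ≈ (+0.00000, -1.00000); max(|x|,|y|,|x±y|/√2) = 1.00000 ≤ 1.2 ⇒ ∈ W
candidate 7: n = (-1, -1, -1, 0) → π⊥ ≈ (-0.29289, +0.29289); max(|x|,|y|,|x±y|/√2) = 0.41421 ≤ 1.2 ⇒ ∈ W
candidate 8: n = (-1, 0, 0, -1) → π⊥ ≈ (-1.70711, -0.70711); max(|x|,|y|,|x±y|/√2) = 1.70711 > 1.2 ⇒ ∉ W
candidate 9: n = (2, -1, -3, 1) → π⊥ ≈ (+3.41421, +3.00000); max(|x|,|y|,|x±y|/√2) = 4.53553 > 1.2 ⇒ ∉ W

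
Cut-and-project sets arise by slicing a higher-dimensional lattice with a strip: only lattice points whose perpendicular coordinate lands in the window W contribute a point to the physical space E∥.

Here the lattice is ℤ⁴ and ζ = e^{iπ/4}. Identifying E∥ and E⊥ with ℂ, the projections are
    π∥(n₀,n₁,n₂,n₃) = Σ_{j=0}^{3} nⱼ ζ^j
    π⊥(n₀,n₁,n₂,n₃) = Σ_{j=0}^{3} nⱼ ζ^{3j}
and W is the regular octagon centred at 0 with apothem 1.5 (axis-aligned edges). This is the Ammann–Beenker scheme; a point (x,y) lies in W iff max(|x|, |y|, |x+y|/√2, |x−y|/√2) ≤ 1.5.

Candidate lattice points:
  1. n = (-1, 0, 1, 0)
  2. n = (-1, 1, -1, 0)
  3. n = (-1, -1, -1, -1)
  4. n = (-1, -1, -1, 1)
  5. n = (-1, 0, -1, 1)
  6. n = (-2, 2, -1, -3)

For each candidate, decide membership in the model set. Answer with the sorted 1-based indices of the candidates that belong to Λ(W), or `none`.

With ζ = e^{iπ/4} the internal vectors are ζ^0,ζ^3,ζ^6,ζ^9.
#1 (-1, 0, 1, 0): internal (-1.00000, -1.00000); octagon support 1.41421 vs apothem 1.5 → ∈ W
#2 (-1, 1, -1, 0): internal (-1.70711, 1.70711); octagon support 2.41421 vs apothem 1.5 → ∉ W
#3 (-1, -1, -1, -1): internal (-1.00000, -0.41421); octagon support 1.00000 vs apothem 1.5 → ∈ W
#4 (-1, -1, -1, 1): internal (0.41421, 1.00000); octagon support 1.00000 vs apothem 1.5 → ∈ W
#5 (-1, 0, -1, 1): internal (-0.29289, 1.70711); octagon support 1.70711 vs apothem 1.5 → ∉ W
#6 (-2, 2, -1, -3): internal (-5.53553, 0.29289); octagon support 5.53553 vs apothem 1.5 → ∉ W

1, 3, 4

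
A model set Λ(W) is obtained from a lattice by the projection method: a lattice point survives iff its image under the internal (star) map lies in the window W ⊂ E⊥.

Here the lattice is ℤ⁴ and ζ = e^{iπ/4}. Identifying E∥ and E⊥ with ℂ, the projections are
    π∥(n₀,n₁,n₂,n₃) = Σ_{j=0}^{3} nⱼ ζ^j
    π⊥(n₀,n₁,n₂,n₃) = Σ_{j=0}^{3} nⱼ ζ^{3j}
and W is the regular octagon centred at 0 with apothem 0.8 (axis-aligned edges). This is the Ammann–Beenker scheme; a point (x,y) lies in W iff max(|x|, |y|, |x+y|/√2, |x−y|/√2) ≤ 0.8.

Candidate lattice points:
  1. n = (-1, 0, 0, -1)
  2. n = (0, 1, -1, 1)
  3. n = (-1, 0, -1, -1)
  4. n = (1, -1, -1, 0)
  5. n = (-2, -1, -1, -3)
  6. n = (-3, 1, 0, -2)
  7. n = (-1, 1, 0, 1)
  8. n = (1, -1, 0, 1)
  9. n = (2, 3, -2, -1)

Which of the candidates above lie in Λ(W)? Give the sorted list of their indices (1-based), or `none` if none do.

none

Internal map: ζ^{3j} for j=0..3 gives (1,0), (−√2/2,√2/2), (0,−1), (√2/2,√2/2).
#1 (-1, 0, 0, -1): internal (-1.70711, -0.70711); octagon support 1.70711 vs apothem 0.8 → ∉ W
#2 (0, 1, -1, 1): internal (0.00000, 2.41421); octagon support 2.41421 vs apothem 0.8 → ∉ W
#3 (-1, 0, -1, -1): internal (-1.70711, 0.29289); octagon support 1.70711 vs apothem 0.8 → ∉ W
#4 (1, -1, -1, 0): internal (1.70711, 0.29289); octagon support 1.70711 vs apothem 0.8 → ∉ W
#5 (-2, -1, -1, -3): internal (-3.41421, -1.82843); octagon support 3.70711 vs apothem 0.8 → ∉ W
#6 (-3, 1, 0, -2): internal (-5.12132, -0.70711); octagon support 5.12132 vs apothem 0.8 → ∉ W
#7 (-1, 1, 0, 1): internal (-1.00000, 1.41421); octagon support 1.70711 vs apothem 0.8 → ∉ W
#8 (1, -1, 0, 1): internal (2.41421, 0.00000); octagon support 2.41421 vs apothem 0.8 → ∉ W
#9 (2, 3, -2, -1): internal (-0.82843, 3.41421); octagon support 3.41421 vs apothem 0.8 → ∉ W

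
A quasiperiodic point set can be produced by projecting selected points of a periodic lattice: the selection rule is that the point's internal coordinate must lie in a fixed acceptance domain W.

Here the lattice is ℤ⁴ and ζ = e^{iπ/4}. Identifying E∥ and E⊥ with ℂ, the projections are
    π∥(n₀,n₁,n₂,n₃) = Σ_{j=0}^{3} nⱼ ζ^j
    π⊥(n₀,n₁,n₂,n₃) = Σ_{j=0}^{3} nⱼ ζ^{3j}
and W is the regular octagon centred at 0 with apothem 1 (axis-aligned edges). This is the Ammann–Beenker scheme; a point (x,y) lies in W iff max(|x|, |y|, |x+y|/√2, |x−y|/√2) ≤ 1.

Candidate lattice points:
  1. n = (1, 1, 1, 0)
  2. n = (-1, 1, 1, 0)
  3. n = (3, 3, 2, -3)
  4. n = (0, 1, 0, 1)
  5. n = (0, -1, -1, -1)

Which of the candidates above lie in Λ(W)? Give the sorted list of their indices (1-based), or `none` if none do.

With ζ = e^{iπ/4} the internal vectors are ζ^0,ζ^3,ζ^6,ζ^9.
#1 (1, 1, 1, 0): internal (0.29289, -0.29289); octagon support 0.41421 vs apothem 1 → ∈ W
#2 (-1, 1, 1, 0): internal (-1.70711, -0.29289); octagon support 1.70711 vs apothem 1 → ∉ W
#3 (3, 3, 2, -3): internal (-1.24264, -2.00000); octagon support 2.29289 vs apothem 1 → ∉ W
#4 (0, 1, 0, 1): internal (0.00000, 1.41421); octagon support 1.41421 vs apothem 1 → ∉ W
#5 (0, -1, -1, -1): internal (0.00000, -0.41421); octagon support 0.41421 vs apothem 1 → ∈ W

1, 5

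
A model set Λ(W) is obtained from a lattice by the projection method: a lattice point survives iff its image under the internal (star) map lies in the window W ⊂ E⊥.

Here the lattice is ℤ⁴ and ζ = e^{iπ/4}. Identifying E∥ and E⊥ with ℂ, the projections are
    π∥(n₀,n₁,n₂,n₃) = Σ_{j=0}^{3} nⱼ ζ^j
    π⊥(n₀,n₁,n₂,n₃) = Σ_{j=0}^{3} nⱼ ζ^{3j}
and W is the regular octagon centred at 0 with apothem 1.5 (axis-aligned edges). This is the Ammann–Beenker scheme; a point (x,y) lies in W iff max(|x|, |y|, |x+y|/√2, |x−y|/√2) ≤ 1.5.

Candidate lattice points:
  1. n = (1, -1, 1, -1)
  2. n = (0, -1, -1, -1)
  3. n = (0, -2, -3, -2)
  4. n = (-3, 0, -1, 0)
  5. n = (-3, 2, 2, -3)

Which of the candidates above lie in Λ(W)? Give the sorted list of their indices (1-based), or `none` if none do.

2, 3

With ζ = e^{iπ/4} the internal vectors are ζ^0,ζ^3,ζ^6,ζ^9.
#1 (1, -1, 1, -1): internal (1.0000, -2.4142); octagon support 2.4142 vs apothem 1.5 → ∉ W
#2 (0, -1, -1, -1): internal (0.0000, -0.4142); octagon support 0.4142 vs apothem 1.5 → ∈ W
#3 (0, -2, -3, -2): internal (0.0000, 0.1716); octagon support 0.1716 vs apothem 1.5 → ∈ W
#4 (-3, 0, -1, 0): internal (-3.0000, 1.0000); octagon support 3.0000 vs apothem 1.5 → ∉ W
#5 (-3, 2, 2, -3): internal (-6.5355, -2.7071); octagon support 6.5355 vs apothem 1.5 → ∉ W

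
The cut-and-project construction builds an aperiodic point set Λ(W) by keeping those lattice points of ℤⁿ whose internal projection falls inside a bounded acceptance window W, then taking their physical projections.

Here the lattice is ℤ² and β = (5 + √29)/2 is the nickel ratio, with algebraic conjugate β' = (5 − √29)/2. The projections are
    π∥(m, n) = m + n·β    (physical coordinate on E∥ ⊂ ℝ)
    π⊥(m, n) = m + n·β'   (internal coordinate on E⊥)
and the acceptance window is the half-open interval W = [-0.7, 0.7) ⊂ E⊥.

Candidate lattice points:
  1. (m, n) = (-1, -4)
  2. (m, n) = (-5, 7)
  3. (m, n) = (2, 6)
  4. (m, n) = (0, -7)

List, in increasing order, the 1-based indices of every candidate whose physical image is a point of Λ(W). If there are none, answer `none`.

1

β' = (5−√29)/2 ≈ -0.192582.
candidate 1: (m,n)=(-1,-4) → π∥ = -1-4·β ≈ -21.770330, π⊥ = -1-4·β' ≈ -0.229670 ∈ [-0.7, 0.7) ⇒ IN Λ
candidate 2: (m,n)=(-5,7) → π∥ = -5+7·β ≈ 31.348077, π⊥ = -5+7·β' ≈ -6.348077 ∉ [-0.7, 0.7) ⇒ out
candidate 3: (m,n)=(2,6) → π∥ = 2+6·β ≈ 33.155494, π⊥ = 2+6·β' ≈ 0.844506 ∉ [-0.7, 0.7) ⇒ out
candidate 4: (m,n)=(0,-7) → π∥ = 0-7·β ≈ -36.348077, π⊥ = 0-7·β' ≈ 1.348077 ∉ [-0.7, 0.7) ⇒ out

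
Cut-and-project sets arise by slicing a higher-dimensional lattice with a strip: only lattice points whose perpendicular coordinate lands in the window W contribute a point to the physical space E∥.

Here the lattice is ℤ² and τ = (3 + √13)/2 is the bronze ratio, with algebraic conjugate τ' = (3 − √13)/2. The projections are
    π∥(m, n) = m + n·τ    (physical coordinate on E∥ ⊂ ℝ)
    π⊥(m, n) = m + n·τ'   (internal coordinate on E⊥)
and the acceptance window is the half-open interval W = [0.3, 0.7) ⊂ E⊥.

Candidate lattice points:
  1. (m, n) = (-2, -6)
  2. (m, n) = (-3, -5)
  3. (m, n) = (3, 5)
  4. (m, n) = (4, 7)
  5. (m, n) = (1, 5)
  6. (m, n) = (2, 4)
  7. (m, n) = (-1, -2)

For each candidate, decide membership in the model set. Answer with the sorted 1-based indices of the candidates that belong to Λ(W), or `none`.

τ' = (3−√13)/2 ≈ -0.30278.
#1 (-2,-6): internal coord -2 + (-6)·τ' = -0.18335; -0.18335 ∉ [0.3, 0.7) → out
#2 (-3,-5): internal coord -3 + (-5)·τ' = -1.48612; -1.48612 ∉ [0.3, 0.7) → out
#3 (3,5): internal coord 3 + (5)·τ' = +1.48612; +1.48612 ∉ [0.3, 0.7) → out
#4 (4,7): internal coord 4 + (7)·τ' = +1.88057; +1.88057 ∉ [0.3, 0.7) → out
#5 (1,5): internal coord 1 + (5)·τ' = -0.51388; -0.51388 ∉ [0.3, 0.7) → out
#6 (2,4): internal coord 2 + (4)·τ' = +0.78890; +0.78890 ∉ [0.3, 0.7) → out
#7 (-1,-2): internal coord -1 + (-2)·τ' = -0.39445; -0.39445 ∉ [0.3, 0.7) → out

none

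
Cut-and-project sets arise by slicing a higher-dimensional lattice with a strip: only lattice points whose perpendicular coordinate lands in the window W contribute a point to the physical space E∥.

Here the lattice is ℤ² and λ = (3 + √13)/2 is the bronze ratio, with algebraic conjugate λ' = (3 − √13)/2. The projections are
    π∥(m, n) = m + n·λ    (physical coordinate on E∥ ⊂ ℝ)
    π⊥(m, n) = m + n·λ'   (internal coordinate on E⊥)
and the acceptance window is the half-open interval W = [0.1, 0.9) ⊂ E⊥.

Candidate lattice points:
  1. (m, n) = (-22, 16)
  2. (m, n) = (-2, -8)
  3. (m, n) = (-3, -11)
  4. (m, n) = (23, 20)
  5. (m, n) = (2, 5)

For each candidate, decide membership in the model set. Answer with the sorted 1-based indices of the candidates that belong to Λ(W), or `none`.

Compute λ' = (3−√13)/2 = -0.302776, so π⊥(m,n) = m -0.302776·n.
candidate 1: (m,n)=(-22,16) → π∥ = -22+16·λ ≈ 30.844410, π⊥ = -22+16·λ' ≈ -26.844410 ∉ [0.1, 0.9) ⇒ out
candidate 2: (m,n)=(-2,-8) → π∥ = -2-8·λ ≈ -28.422205, π⊥ = -2-8·λ' ≈ 0.422205 ∈ [0.1, 0.9) ⇒ IN Λ
candidate 3: (m,n)=(-3,-11) → π∥ = -3-11·λ ≈ -39.330532, π⊥ = -3-11·λ' ≈ 0.330532 ∈ [0.1, 0.9) ⇒ IN Λ
candidate 4: (m,n)=(23,20) → π∥ = 23+20·λ ≈ 89.055513, π⊥ = 23+20·λ' ≈ 16.944487 ∉ [0.1, 0.9) ⇒ out
candidate 5: (m,n)=(2,5) → π∥ = 2+5·λ ≈ 18.513878, π⊥ = 2+5·λ' ≈ 0.486122 ∈ [0.1, 0.9) ⇒ IN Λ

2, 3, 5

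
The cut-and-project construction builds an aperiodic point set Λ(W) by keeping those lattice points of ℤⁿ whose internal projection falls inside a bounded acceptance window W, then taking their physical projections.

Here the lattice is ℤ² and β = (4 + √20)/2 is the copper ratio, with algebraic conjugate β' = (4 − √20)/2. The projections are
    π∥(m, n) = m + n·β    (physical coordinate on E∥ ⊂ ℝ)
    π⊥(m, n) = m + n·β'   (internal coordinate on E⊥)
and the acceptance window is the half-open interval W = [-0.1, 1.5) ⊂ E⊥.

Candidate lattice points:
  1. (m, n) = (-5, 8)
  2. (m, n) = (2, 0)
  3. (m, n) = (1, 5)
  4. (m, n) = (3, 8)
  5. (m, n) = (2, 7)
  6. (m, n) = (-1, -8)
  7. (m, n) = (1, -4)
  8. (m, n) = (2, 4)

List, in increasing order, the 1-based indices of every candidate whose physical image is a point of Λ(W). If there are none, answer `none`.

Numerically β ≈ 4.236068 and β' = −1/β ≈ -0.236068.
#1 (-5,8): internal coord -5 + (8)·β' = -6.888544; -6.888544 ∉ [-0.1, 1.5) → out
#2 (2,0): internal coord 2 + (0)·β' = +2.000000; +2.000000 ∉ [-0.1, 1.5) → out
#3 (1,5): internal coord 1 + (5)·β' = -0.180340; -0.180340 ∉ [-0.1, 1.5) → out
#4 (3,8): internal coord 3 + (8)·β' = +1.111456; +1.111456 ∈ [-0.1, 1.5) → IN Λ
#5 (2,7): internal coord 2 + (7)·β' = +0.347524; +0.347524 ∈ [-0.1, 1.5) → IN Λ
#6 (-1,-8): internal coord -1 + (-8)·β' = +0.888544; +0.888544 ∈ [-0.1, 1.5) → IN Λ
#7 (1,-4): internal coord 1 + (-4)·β' = +1.944272; +1.944272 ∉ [-0.1, 1.5) → out
#8 (2,4): internal coord 2 + (4)·β' = +1.055728; +1.055728 ∈ [-0.1, 1.5) → IN Λ

4, 5, 6, 8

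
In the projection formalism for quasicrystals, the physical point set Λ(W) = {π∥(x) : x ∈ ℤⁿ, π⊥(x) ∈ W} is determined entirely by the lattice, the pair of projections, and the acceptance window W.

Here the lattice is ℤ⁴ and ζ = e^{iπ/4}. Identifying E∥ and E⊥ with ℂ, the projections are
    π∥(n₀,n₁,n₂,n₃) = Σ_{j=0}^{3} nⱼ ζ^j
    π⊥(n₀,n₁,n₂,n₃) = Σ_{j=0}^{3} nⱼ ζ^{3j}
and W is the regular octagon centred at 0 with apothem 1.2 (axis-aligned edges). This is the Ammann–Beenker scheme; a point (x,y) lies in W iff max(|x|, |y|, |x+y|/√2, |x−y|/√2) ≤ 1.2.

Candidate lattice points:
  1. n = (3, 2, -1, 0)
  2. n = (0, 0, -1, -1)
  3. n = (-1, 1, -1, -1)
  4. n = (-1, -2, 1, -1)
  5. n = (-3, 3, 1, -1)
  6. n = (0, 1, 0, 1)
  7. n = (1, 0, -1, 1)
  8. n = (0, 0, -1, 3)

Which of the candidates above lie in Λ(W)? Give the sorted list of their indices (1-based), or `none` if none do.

2

Internal map: ζ^{3j} for j=0..3 gives (1,0), (−√2/2,√2/2), (0,−1), (√2/2,√2/2).
#1 (3, 2, -1, 0): internal (1.585786, 2.414214); octagon support 2.828427 vs apothem 1.2 → ∉ W
#2 (0, 0, -1, -1): internal (-0.707107, 0.292893); octagon support 0.707107 vs apothem 1.2 → ∈ W
#3 (-1, 1, -1, -1): internal (-2.414214, 1.000000); octagon support 2.414214 vs apothem 1.2 → ∉ W
#4 (-1, -2, 1, -1): internal (-0.292893, -3.121320); octagon support 3.121320 vs apothem 1.2 → ∉ W
#5 (-3, 3, 1, -1): internal (-5.828427, 0.414214); octagon support 5.828427 vs apothem 1.2 → ∉ W
#6 (0, 1, 0, 1): internal (0.000000, 1.414214); octagon support 1.414214 vs apothem 1.2 → ∉ W
#7 (1, 0, -1, 1): internal (1.707107, 1.707107); octagon support 2.414214 vs apothem 1.2 → ∉ W
#8 (0, 0, -1, 3): internal (2.121320, 3.121320); octagon support 3.707107 vs apothem 1.2 → ∉ W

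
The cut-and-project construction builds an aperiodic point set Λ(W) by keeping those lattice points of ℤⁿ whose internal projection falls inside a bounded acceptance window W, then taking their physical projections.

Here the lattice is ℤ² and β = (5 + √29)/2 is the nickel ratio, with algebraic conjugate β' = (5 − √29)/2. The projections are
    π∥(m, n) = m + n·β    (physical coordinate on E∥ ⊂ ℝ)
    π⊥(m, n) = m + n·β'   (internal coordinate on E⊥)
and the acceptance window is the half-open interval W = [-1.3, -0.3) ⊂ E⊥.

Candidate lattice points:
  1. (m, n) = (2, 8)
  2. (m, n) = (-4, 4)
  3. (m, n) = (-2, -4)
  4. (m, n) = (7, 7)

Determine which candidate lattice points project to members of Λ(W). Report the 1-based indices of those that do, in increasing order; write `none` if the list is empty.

Compute β' = (5−√29)/2 = -0.19258, so π⊥(m,n) = m -0.19258·n.
[1] lift (2,8): star map gives 0.45934; window check -1.3 ≤ 0.45934 < -0.3 is false → out
[2] lift (-4,4): star map gives -4.77033; window check -1.3 ≤ -4.77033 < -0.3 is false → out
[3] lift (-2,-4): star map gives -1.22967; window check -1.3 ≤ -1.22967 < -0.3 is true → IN Λ
[4] lift (7,7): star map gives 5.65192; window check -1.3 ≤ 5.65192 < -0.3 is false → out

3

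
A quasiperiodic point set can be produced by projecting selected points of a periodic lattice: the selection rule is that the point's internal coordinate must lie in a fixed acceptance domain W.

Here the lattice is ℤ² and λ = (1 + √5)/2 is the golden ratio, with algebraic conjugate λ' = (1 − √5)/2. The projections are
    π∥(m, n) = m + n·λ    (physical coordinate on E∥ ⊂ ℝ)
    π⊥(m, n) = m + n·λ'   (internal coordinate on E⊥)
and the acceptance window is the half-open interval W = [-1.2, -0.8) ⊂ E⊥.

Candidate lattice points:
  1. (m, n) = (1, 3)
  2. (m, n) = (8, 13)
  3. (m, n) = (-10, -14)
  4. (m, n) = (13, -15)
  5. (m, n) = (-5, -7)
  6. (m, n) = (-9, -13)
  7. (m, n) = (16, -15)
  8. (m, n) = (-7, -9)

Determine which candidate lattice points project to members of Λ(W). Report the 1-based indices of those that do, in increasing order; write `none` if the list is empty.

1, 6

λ' = (1−√5)/2 ≈ -0.618034.
candidate 1: (m,n)=(1,3) → π∥ = 1+3·λ ≈ 5.854102, π⊥ = 1+3·λ' ≈ -0.854102 ∈ [-1.2, -0.8) ⇒ IN Λ
candidate 2: (m,n)=(8,13) → π∥ = 8+13·λ ≈ 29.034442, π⊥ = 8+13·λ' ≈ -0.034442 ∉ [-1.2, -0.8) ⇒ out
candidate 3: (m,n)=(-10,-14) → π∥ = -10-14·λ ≈ -32.652476, π⊥ = -10-14·λ' ≈ -1.347524 ∉ [-1.2, -0.8) ⇒ out
candidate 4: (m,n)=(13,-15) → π∥ = 13-15·λ ≈ -11.270510, π⊥ = 13-15·λ' ≈ 22.270510 ∉ [-1.2, -0.8) ⇒ out
candidate 5: (m,n)=(-5,-7) → π∥ = -5-7·λ ≈ -16.326238, π⊥ = -5-7·λ' ≈ -0.673762 ∉ [-1.2, -0.8) ⇒ out
candidate 6: (m,n)=(-9,-13) → π∥ = -9-13·λ ≈ -30.034442, π⊥ = -9-13·λ' ≈ -0.965558 ∈ [-1.2, -0.8) ⇒ IN Λ
candidate 7: (m,n)=(16,-15) → π∥ = 16-15·λ ≈ -8.270510, π⊥ = 16-15·λ' ≈ 25.270510 ∉ [-1.2, -0.8) ⇒ out
candidate 8: (m,n)=(-7,-9) → π∥ = -7-9·λ ≈ -21.562306, π⊥ = -7-9·λ' ≈ -1.437694 ∉ [-1.2, -0.8) ⇒ out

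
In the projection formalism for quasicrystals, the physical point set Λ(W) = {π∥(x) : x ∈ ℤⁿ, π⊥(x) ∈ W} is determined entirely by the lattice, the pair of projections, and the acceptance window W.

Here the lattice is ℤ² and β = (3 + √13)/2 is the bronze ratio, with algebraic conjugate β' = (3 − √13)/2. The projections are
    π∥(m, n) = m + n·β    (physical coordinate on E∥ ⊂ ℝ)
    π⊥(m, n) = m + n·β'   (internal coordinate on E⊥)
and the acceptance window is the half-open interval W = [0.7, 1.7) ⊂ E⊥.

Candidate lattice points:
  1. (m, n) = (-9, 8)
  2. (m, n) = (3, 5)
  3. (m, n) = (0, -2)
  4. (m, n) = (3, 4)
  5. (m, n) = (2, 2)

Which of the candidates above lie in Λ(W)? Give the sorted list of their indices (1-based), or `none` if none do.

2, 5

Compute β' = (3−√13)/2 = -0.3028, so π⊥(m,n) = m -0.3028·n.
candidate 1: (m,n)=(-9,8) → π∥ = -9+8·β ≈ 17.4222, π⊥ = -9+8·β' ≈ -11.4222 ∉ [0.7, 1.7) ⇒ out
candidate 2: (m,n)=(3,5) → π∥ = 3+5·β ≈ 19.5139, π⊥ = 3+5·β' ≈ 1.4861 ∈ [0.7, 1.7) ⇒ IN Λ
candidate 3: (m,n)=(0,-2) → π∥ = 0-2·β ≈ -6.6056, π⊥ = 0-2·β' ≈ 0.6056 ∉ [0.7, 1.7) ⇒ out
candidate 4: (m,n)=(3,4) → π∥ = 3+4·β ≈ 16.2111, π⊥ = 3+4·β' ≈ 1.7889 ∉ [0.7, 1.7) ⇒ out
candidate 5: (m,n)=(2,2) → π∥ = 2+2·β ≈ 8.6056, π⊥ = 2+2·β' ≈ 1.3944 ∈ [0.7, 1.7) ⇒ IN Λ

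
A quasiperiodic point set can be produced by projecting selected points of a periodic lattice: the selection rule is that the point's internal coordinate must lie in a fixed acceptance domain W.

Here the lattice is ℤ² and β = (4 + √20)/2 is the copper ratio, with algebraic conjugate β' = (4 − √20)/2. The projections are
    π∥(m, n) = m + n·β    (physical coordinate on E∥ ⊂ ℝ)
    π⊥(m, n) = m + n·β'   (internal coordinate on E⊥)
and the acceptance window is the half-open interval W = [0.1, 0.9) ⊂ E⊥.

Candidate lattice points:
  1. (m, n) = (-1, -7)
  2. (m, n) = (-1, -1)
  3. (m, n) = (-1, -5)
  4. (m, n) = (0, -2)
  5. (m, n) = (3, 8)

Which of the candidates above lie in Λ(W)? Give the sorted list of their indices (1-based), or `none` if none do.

1, 3, 4

Numerically β ≈ 4.23607 and β' = −1/β ≈ -0.23607.
candidate 1: (m,n)=(-1,-7) → π∥ = -1-7·β ≈ -30.65248, π⊥ = -1-7·β' ≈ 0.65248 ∈ [0.1, 0.9) ⇒ IN Λ
candidate 2: (m,n)=(-1,-1) → π∥ = -1-1·β ≈ -5.23607, π⊥ = -1-1·β' ≈ -0.76393 ∉ [0.1, 0.9) ⇒ out
candidate 3: (m,n)=(-1,-5) → π∥ = -1-5·β ≈ -22.18034, π⊥ = -1-5·β' ≈ 0.18034 ∈ [0.1, 0.9) ⇒ IN Λ
candidate 4: (m,n)=(0,-2) → π∥ = 0-2·β ≈ -8.47214, π⊥ = 0-2·β' ≈ 0.47214 ∈ [0.1, 0.9) ⇒ IN Λ
candidate 5: (m,n)=(3,8) → π∥ = 3+8·β ≈ 36.88854, π⊥ = 3+8·β' ≈ 1.11146 ∉ [0.1, 0.9) ⇒ out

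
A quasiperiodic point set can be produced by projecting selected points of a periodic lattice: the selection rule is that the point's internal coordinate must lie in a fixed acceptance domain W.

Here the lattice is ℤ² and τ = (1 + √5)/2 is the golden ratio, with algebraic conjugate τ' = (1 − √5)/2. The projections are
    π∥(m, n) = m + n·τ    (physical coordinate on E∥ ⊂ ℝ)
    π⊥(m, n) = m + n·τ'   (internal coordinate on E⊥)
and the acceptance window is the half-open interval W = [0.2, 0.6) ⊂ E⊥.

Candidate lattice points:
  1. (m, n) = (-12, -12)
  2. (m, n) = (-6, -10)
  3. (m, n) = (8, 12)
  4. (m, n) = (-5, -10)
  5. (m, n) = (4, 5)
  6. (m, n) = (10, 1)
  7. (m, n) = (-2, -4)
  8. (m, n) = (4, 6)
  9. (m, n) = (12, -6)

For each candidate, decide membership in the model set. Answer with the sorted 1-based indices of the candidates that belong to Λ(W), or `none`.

τ' = (1−√5)/2 ≈ -0.6180.
#1 (-12,-12): internal coord -12 + (-12)·τ' = -4.5836; -4.5836 ∉ [0.2, 0.6) → out
#2 (-6,-10): internal coord -6 + (-10)·τ' = +0.1803; +0.1803 ∉ [0.2, 0.6) → out
#3 (8,12): internal coord 8 + (12)·τ' = +0.5836; +0.5836 ∈ [0.2, 0.6) → IN Λ
#4 (-5,-10): internal coord -5 + (-10)·τ' = +1.1803; +1.1803 ∉ [0.2, 0.6) → out
#5 (4,5): internal coord 4 + (5)·τ' = +0.9098; +0.9098 ∉ [0.2, 0.6) → out
#6 (10,1): internal coord 10 + (1)·τ' = +9.3820; +9.3820 ∉ [0.2, 0.6) → out
#7 (-2,-4): internal coord -2 + (-4)·τ' = +0.4721; +0.4721 ∈ [0.2, 0.6) → IN Λ
#8 (4,6): internal coord 4 + (6)·τ' = +0.2918; +0.2918 ∈ [0.2, 0.6) → IN Λ
#9 (12,-6): internal coord 12 + (-6)·τ' = +15.7082; +15.7082 ∉ [0.2, 0.6) → out

3, 7, 8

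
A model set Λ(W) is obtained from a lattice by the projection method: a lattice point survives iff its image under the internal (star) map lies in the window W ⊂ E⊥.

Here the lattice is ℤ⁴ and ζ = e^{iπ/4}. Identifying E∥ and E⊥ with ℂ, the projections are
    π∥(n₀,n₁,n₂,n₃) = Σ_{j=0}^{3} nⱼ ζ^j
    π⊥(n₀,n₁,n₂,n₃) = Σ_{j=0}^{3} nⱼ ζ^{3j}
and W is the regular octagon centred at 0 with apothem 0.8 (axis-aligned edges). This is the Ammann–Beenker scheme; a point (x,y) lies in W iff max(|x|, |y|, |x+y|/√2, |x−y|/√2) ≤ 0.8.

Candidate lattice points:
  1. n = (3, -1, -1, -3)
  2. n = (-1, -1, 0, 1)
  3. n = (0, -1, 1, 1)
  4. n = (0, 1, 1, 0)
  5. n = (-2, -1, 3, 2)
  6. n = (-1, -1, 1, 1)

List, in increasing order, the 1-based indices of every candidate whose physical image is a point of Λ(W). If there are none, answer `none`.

π⊥(n) = n₀ + n₁ζ³ + n₂ζ⁶ + n₃ζ⁹ where ζ = e^{iπ/4}.
candidate 1: n = (3, -1, -1, -3) → π⊥ ≈ (+1.5858, -1.8284); max(|x|,|y|,|x±y|/√2) = 2.4142 > 0.8 ⇒ ∉ W
candidate 2: n = (-1, -1, 0, 1) → π⊥ ≈ (+0.4142, +0.0000); max(|x|,|y|,|x±y|/√2) = 0.4142 ≤ 0.8 ⇒ ∈ W
candidate 3: n = (0, -1, 1, 1) → π⊥ ≈ (+1.4142, -1.0000); max(|x|,|y|,|x±y|/√2) = 1.7071 > 0.8 ⇒ ∉ W
candidate 4: n = (0, 1, 1, 0) → π⊥ ≈ (-0.7071, -0.2929); max(|x|,|y|,|x±y|/√2) = 0.7071 ≤ 0.8 ⇒ ∈ W
candidate 5: n = (-2, -1, 3, 2) → π⊥ ≈ (+0.1213, -2.2929); max(|x|,|y|,|x±y|/√2) = 2.2929 > 0.8 ⇒ ∉ W
candidate 6: n = (-1, -1, 1, 1) → π⊥ ≈ (+0.4142, -1.0000); max(|x|,|y|,|x±y|/√2) = 1.0000 > 0.8 ⇒ ∉ W

2, 4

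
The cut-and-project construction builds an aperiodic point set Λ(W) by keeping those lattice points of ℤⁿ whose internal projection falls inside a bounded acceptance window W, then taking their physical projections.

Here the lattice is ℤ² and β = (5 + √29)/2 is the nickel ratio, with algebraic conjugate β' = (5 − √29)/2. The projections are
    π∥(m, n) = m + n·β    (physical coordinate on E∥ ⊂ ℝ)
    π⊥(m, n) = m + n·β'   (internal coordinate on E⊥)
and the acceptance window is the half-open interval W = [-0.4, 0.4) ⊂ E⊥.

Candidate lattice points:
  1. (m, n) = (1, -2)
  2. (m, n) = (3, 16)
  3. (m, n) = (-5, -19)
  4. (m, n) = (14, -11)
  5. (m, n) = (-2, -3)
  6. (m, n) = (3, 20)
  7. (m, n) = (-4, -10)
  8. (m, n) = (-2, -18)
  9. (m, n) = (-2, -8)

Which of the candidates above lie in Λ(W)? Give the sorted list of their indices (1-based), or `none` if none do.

2

Numerically β ≈ 5.1926 and β' = −1/β ≈ -0.1926.
[1] lift (1,-2): star map gives 1.3852; window check -0.4 ≤ 1.3852 < 0.4 is false → out
[2] lift (3,16): star map gives -0.0813; window check -0.4 ≤ -0.0813 < 0.4 is true → IN Λ
[3] lift (-5,-19): star map gives -1.3409; window check -0.4 ≤ -1.3409 < 0.4 is false → out
[4] lift (14,-11): star map gives 16.1184; window check -0.4 ≤ 16.1184 < 0.4 is false → out
[5] lift (-2,-3): star map gives -1.4223; window check -0.4 ≤ -1.4223 < 0.4 is false → out
[6] lift (3,20): star map gives -0.8516; window check -0.4 ≤ -0.8516 < 0.4 is false → out
[7] lift (-4,-10): star map gives -2.0742; window check -0.4 ≤ -2.0742 < 0.4 is false → out
[8] lift (-2,-18): star map gives 1.4665; window check -0.4 ≤ 1.4665 < 0.4 is false → out
[9] lift (-2,-8): star map gives -0.4593; window check -0.4 ≤ -0.4593 < 0.4 is false → out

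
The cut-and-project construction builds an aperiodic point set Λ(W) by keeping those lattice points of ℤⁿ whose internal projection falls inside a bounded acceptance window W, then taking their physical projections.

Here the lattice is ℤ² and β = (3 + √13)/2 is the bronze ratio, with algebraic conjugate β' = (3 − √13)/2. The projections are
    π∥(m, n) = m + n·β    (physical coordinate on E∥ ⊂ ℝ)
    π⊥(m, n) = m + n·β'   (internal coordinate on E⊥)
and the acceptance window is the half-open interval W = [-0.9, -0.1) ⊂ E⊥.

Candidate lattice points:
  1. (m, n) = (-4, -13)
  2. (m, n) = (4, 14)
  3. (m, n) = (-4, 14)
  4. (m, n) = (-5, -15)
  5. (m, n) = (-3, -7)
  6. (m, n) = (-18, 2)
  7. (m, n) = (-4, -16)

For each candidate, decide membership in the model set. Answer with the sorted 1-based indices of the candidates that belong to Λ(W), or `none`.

2, 4, 5

Numerically β ≈ 3.30278 and β' = −1/β ≈ -0.30278.
[1] lift (-4,-13): star map gives -0.06392; window check -0.9 ≤ -0.06392 < -0.1 is false → out
[2] lift (4,14): star map gives -0.23886; window check -0.9 ≤ -0.23886 < -0.1 is true → IN Λ
[3] lift (-4,14): star map gives -8.23886; window check -0.9 ≤ -8.23886 < -0.1 is false → out
[4] lift (-5,-15): star map gives -0.45837; window check -0.9 ≤ -0.45837 < -0.1 is true → IN Λ
[5] lift (-3,-7): star map gives -0.88057; window check -0.9 ≤ -0.88057 < -0.1 is true → IN Λ
[6] lift (-18,2): star map gives -18.60555; window check -0.9 ≤ -18.60555 < -0.1 is false → out
[7] lift (-4,-16): star map gives 0.84441; window check -0.9 ≤ 0.84441 < -0.1 is false → out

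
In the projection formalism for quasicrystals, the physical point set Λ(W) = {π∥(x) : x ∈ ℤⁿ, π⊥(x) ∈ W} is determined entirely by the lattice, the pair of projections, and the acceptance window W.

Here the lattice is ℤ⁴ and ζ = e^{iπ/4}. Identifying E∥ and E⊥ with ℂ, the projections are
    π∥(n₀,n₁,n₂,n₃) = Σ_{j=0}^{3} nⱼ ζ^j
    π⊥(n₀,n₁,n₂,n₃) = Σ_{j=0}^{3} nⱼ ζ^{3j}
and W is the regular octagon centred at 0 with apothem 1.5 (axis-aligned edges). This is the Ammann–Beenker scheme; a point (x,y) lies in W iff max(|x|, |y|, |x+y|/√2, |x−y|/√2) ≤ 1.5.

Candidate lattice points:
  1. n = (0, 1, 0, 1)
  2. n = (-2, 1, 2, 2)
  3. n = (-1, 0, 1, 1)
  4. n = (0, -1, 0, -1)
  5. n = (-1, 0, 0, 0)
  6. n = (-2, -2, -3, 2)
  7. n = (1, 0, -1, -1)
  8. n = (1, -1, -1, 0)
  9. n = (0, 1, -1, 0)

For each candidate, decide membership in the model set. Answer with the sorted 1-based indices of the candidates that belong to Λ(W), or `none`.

With ζ = e^{iπ/4} the internal vectors are ζ^0,ζ^3,ζ^6,ζ^9.
#1 (0, 1, 0, 1): internal (0.00000, 1.41421); octagon support 1.41421 vs apothem 1.5 → ∈ W
#2 (-2, 1, 2, 2): internal (-1.29289, 0.12132); octagon support 1.29289 vs apothem 1.5 → ∈ W
#3 (-1, 0, 1, 1): internal (-0.29289, -0.29289); octagon support 0.41421 vs apothem 1.5 → ∈ W
#4 (0, -1, 0, -1): internal (0.00000, -1.41421); octagon support 1.41421 vs apothem 1.5 → ∈ W
#5 (-1, 0, 0, 0): internal (-1.00000, 0.00000); octagon support 1.00000 vs apothem 1.5 → ∈ W
#6 (-2, -2, -3, 2): internal (0.82843, 3.00000); octagon support 3.00000 vs apothem 1.5 → ∉ W
#7 (1, 0, -1, -1): internal (0.29289, 0.29289); octagon support 0.41421 vs apothem 1.5 → ∈ W
#8 (1, -1, -1, 0): internal (1.70711, 0.29289); octagon support 1.70711 vs apothem 1.5 → ∉ W
#9 (0, 1, -1, 0): internal (-0.70711, 1.70711); octagon support 1.70711 vs apothem 1.5 → ∉ W

1, 2, 3, 4, 5, 7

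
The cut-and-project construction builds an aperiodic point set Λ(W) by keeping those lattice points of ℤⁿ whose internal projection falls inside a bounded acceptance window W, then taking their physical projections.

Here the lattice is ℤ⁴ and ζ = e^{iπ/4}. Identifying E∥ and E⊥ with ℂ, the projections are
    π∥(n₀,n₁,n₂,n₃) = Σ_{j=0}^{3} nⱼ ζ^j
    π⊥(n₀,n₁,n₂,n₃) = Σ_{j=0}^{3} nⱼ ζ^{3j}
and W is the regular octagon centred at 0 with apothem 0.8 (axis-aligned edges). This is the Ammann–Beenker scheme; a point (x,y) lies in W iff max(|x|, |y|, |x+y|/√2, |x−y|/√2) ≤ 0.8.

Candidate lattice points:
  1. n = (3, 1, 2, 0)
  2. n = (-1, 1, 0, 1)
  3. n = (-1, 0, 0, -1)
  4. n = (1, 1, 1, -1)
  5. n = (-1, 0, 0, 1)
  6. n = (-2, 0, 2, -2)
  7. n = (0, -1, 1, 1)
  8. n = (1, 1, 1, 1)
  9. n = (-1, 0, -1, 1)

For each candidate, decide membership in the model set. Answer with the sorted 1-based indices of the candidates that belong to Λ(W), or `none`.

π⊥(n) = n₀ + n₁ζ³ + n₂ζ⁶ + n₃ζ⁹ where ζ = e^{iπ/4}.
#1 (3, 1, 2, 0): internal (2.2929, -1.2929); octagon support 2.5355 vs apothem 0.8 → ∉ W
#2 (-1, 1, 0, 1): internal (-1.0000, 1.4142); octagon support 1.7071 vs apothem 0.8 → ∉ W
#3 (-1, 0, 0, -1): internal (-1.7071, -0.7071); octagon support 1.7071 vs apothem 0.8 → ∉ W
#4 (1, 1, 1, -1): internal (-0.4142, -1.0000); octagon support 1.0000 vs apothem 0.8 → ∉ W
#5 (-1, 0, 0, 1): internal (-0.2929, 0.7071); octagon support 0.7071 vs apothem 0.8 → ∈ W
#6 (-2, 0, 2, -2): internal (-3.4142, -3.4142); octagon support 4.8284 vs apothem 0.8 → ∉ W
#7 (0, -1, 1, 1): internal (1.4142, -1.0000); octagon support 1.7071 vs apothem 0.8 → ∉ W
#8 (1, 1, 1, 1): internal (1.0000, 0.4142); octagon support 1.0000 vs apothem 0.8 → ∉ W
#9 (-1, 0, -1, 1): internal (-0.2929, 1.7071); octagon support 1.7071 vs apothem 0.8 → ∉ W

5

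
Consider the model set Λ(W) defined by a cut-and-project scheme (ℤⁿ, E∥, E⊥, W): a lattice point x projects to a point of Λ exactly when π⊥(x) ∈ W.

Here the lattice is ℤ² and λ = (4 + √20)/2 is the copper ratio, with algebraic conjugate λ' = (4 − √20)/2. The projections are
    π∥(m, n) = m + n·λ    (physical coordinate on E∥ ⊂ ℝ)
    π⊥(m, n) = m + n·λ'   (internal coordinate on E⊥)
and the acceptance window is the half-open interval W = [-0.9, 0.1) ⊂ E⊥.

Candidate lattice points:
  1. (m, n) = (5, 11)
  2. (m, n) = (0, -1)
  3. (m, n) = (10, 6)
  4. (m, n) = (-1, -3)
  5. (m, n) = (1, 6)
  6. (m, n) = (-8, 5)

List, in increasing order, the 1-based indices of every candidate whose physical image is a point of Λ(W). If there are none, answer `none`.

Numerically λ ≈ 4.236068 and λ' = −1/λ ≈ -0.236068.
[1] lift (5,11): star map gives 2.403252; window check -0.9 ≤ 2.403252 < 0.1 is false → out
[2] lift (0,-1): star map gives 0.236068; window check -0.9 ≤ 0.236068 < 0.1 is false → out
[3] lift (10,6): star map gives 8.583592; window check -0.9 ≤ 8.583592 < 0.1 is false → out
[4] lift (-1,-3): star map gives -0.291796; window check -0.9 ≤ -0.291796 < 0.1 is true → IN Λ
[5] lift (1,6): star map gives -0.416408; window check -0.9 ≤ -0.416408 < 0.1 is true → IN Λ
[6] lift (-8,5): star map gives -9.180340; window check -0.9 ≤ -9.180340 < 0.1 is false → out

4, 5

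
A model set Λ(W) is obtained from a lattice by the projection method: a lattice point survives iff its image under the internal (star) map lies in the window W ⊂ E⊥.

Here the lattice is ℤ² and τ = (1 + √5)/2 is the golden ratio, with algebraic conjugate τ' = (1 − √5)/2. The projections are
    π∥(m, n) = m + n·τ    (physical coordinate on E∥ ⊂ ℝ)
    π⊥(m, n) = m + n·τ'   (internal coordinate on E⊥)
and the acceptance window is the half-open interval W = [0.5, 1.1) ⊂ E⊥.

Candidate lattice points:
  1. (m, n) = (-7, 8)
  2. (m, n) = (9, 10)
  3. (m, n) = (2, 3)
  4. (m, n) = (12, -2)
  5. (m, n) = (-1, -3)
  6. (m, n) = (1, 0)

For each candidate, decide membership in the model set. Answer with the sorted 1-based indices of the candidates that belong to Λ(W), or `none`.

5, 6

Compute τ' = (1−√5)/2 = -0.61803, so π⊥(m,n) = m -0.61803·n.
candidate 1: (m,n)=(-7,8) → π∥ = -7+8·τ ≈ 5.94427, π⊥ = -7+8·τ' ≈ -11.94427 ∉ [0.5, 1.1) ⇒ out
candidate 2: (m,n)=(9,10) → π∥ = 9+10·τ ≈ 25.18034, π⊥ = 9+10·τ' ≈ 2.81966 ∉ [0.5, 1.1) ⇒ out
candidate 3: (m,n)=(2,3) → π∥ = 2+3·τ ≈ 6.85410, π⊥ = 2+3·τ' ≈ 0.14590 ∉ [0.5, 1.1) ⇒ out
candidate 4: (m,n)=(12,-2) → π∥ = 12-2·τ ≈ 8.76393, π⊥ = 12-2·τ' ≈ 13.23607 ∉ [0.5, 1.1) ⇒ out
candidate 5: (m,n)=(-1,-3) → π∥ = -1-3·τ ≈ -5.85410, π⊥ = -1-3·τ' ≈ 0.85410 ∈ [0.5, 1.1) ⇒ IN Λ
candidate 6: (m,n)=(1,0) → π∥ = 1+0·τ ≈ 1.00000, π⊥ = 1+0·τ' ≈ 1.00000 ∈ [0.5, 1.1) ⇒ IN Λ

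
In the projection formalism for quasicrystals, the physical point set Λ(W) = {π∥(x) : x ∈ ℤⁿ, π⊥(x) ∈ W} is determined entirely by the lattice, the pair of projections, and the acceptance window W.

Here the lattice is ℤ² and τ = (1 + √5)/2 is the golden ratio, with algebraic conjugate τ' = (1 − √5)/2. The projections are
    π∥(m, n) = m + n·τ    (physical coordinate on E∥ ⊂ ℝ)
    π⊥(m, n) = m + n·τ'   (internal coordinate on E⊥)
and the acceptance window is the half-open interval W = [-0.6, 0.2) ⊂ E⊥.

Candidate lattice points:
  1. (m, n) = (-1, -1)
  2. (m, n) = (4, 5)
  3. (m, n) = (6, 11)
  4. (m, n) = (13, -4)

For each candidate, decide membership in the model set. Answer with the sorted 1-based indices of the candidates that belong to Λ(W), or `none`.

τ' = (1−√5)/2 ≈ -0.6180.
candidate 1: (m,n)=(-1,-1) → π∥ = -1-1·τ ≈ -2.6180, π⊥ = -1-1·τ' ≈ -0.3820 ∈ [-0.6, 0.2) ⇒ IN Λ
candidate 2: (m,n)=(4,5) → π∥ = 4+5·τ ≈ 12.0902, π⊥ = 4+5·τ' ≈ 0.9098 ∉ [-0.6, 0.2) ⇒ out
candidate 3: (m,n)=(6,11) → π∥ = 6+11·τ ≈ 23.7984, π⊥ = 6+11·τ' ≈ -0.7984 ∉ [-0.6, 0.2) ⇒ out
candidate 4: (m,n)=(13,-4) → π∥ = 13-4·τ ≈ 6.5279, π⊥ = 13-4·τ' ≈ 15.4721 ∉ [-0.6, 0.2) ⇒ out

1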